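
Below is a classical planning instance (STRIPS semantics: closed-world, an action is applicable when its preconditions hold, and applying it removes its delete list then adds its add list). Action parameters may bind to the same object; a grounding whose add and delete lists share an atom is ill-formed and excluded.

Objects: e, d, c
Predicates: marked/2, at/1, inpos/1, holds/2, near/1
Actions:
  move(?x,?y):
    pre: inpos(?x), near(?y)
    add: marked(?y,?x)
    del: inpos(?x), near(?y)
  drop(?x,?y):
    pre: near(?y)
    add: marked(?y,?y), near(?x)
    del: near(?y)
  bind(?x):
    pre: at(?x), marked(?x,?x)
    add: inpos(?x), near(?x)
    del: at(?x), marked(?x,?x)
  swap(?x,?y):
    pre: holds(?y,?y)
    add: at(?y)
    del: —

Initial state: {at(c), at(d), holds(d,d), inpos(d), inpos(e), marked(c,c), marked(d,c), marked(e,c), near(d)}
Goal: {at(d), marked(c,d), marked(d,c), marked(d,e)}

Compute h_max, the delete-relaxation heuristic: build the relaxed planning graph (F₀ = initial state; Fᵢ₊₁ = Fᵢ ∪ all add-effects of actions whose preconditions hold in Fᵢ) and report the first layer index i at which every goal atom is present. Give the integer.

F0 = init (9 atoms)
F1 = F0 ∪ {inpos(c), marked(d,d), marked(d,e), near(c), near(e)}  (14 atoms)
F2 = F1 ∪ {marked(c,d), marked(c,e), marked(e,d), marked(e,e)}  (18 atoms)
goal ⊆ F2  ⇒  h_max = 2

2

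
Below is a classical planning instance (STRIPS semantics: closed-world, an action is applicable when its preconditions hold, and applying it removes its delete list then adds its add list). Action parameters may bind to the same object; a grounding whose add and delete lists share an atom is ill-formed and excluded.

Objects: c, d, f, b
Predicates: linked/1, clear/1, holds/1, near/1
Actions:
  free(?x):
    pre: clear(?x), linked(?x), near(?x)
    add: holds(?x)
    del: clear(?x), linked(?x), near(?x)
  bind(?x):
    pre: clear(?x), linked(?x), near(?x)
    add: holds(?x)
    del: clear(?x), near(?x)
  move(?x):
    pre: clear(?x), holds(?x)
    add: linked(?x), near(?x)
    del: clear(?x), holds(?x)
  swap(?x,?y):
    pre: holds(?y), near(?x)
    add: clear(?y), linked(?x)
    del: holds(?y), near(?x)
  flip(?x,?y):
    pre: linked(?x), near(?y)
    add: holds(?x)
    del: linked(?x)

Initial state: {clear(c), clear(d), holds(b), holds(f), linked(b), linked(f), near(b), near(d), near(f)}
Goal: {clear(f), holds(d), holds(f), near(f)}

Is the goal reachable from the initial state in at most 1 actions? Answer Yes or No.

1. swap(d,f)  →  {clear(c), clear(d), clear(f), holds(b), linked(b), linked(d), linked(f), near(b), near(f)}
2. flip(d,f)  →  {clear(c), clear(d), clear(f), holds(b), holds(d), linked(b), linked(f), near(b), near(f)}
3. flip(f,f)  →  {clear(c), clear(d), clear(f), holds(b), holds(d), holds(f), linked(b), near(b), near(f)}
optimal plan length = 3; 3 > 1

No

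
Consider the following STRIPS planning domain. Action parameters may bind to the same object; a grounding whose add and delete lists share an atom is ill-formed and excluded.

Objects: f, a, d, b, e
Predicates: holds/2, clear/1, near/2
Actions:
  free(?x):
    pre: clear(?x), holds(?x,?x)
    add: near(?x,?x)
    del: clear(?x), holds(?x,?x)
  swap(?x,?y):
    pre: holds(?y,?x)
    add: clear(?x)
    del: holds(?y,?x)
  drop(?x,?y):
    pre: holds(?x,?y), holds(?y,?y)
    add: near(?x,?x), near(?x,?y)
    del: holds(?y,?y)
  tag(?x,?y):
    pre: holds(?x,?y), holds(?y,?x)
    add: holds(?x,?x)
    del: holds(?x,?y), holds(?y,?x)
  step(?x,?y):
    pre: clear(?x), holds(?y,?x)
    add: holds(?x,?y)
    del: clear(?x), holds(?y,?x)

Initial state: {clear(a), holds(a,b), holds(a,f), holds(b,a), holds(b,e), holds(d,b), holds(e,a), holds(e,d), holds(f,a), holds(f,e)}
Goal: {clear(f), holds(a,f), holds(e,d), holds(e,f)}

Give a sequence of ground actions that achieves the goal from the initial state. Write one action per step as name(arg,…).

swap(f,a); swap(e,b); step(a,f); step(e,f)

1. swap(f,a)  →  {clear(a), clear(f), holds(a,b), holds(b,a), holds(b,e), holds(d,b), holds(e,a), holds(e,d), holds(f,a), holds(f,e)}
2. swap(e,b)  →  {clear(a), clear(e), clear(f), holds(a,b), holds(b,a), holds(d,b), holds(e,a), holds(e,d), holds(f,a), holds(f,e)}
3. step(a,f)  →  {clear(e), clear(f), holds(a,b), holds(a,f), holds(b,a), holds(d,b), holds(e,a), holds(e,d), holds(f,e)}
4. step(e,f)  →  {clear(f), holds(a,b), holds(a,f), holds(b,a), holds(d,b), holds(e,a), holds(e,d), holds(e,f)}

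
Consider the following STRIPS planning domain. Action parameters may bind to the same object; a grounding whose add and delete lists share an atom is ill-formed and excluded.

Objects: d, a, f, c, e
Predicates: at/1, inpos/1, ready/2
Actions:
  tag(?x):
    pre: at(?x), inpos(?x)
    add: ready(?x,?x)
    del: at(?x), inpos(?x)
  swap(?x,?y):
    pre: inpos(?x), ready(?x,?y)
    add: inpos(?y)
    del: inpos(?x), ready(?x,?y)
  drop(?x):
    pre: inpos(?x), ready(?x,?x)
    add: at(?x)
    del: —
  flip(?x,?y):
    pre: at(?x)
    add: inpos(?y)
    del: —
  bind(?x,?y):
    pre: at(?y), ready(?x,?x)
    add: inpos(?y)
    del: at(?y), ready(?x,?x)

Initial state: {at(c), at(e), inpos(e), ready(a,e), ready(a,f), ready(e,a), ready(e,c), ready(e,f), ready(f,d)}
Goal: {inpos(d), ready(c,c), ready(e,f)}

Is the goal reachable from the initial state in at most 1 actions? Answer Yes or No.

No

1. swap(e,c)  →  {at(c), at(e), inpos(c), ready(a,e), ready(a,f), ready(e,a), ready(e,f), ready(f,d)}
2. tag(c)  →  {at(e), ready(a,e), ready(a,f), ready(c,c), ready(e,a), ready(e,f), ready(f,d)}
3. flip(e,d)  →  {at(e), inpos(d), ready(a,e), ready(a,f), ready(c,c), ready(e,a), ready(e,f), ready(f,d)}
optimal plan length = 3; 3 > 1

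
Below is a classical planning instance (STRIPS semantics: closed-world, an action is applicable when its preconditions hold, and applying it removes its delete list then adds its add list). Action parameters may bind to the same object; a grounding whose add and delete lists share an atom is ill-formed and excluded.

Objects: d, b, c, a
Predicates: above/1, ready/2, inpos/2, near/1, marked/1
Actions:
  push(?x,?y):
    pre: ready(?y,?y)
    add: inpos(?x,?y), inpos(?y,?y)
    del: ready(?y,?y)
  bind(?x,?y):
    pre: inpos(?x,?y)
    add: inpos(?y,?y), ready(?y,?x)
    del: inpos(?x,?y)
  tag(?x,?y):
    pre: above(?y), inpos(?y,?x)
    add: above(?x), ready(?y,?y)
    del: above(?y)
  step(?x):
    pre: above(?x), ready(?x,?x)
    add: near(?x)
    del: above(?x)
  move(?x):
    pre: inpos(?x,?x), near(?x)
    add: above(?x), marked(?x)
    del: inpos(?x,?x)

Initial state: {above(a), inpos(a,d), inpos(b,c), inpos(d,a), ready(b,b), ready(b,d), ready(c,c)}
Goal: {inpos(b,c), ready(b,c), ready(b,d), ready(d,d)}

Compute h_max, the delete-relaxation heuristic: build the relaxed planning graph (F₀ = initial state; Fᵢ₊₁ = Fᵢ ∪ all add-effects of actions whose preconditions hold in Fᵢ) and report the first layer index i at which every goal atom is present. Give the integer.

F0 = init (7 atoms)
F1 = F0 ∪ {above(d), inpos(a,a), inpos(a,b), inpos(a,c), inpos(b,b), inpos(c,b), inpos(c,c), inpos(d,b), inpos(d,c), inpos(d,d), ready(a,a), ready(a,d), ready(c,b), ready(d,a)}  (21 atoms)
F2 = F1 ∪ {above(b), above(c), inpos(b,a), inpos(c,a), near(a), ready(b,a), ready(b,c), ready(c,a), ready(c,d), ready(d,d)}  (31 atoms)
goal ⊆ F2  ⇒  h_max = 2

2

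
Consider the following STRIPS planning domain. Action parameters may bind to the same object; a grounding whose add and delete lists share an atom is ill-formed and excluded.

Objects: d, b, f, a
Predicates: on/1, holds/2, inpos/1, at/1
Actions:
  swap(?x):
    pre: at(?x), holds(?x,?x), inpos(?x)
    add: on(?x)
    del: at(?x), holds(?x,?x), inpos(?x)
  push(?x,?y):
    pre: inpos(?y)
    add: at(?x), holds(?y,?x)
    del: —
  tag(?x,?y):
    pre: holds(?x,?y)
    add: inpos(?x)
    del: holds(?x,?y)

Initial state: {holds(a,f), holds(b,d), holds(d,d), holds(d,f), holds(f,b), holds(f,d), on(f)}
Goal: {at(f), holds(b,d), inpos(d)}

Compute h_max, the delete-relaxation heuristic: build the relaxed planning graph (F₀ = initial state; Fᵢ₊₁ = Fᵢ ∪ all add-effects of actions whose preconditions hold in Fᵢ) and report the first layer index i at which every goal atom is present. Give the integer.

2

F0 = init (7 atoms)
F1 = F0 ∪ {inpos(a), inpos(b), inpos(d), inpos(f)}  (11 atoms)
F2 = F1 ∪ {at(a), at(b), at(d), at(f), holds(a,a), holds(a,b), holds(a,d), holds(b,a), holds(b,b), holds(b,f), holds(d,a), holds(d,b), holds(f,a), holds(f,f)}  (25 atoms)
goal ⊆ F2  ⇒  h_max = 2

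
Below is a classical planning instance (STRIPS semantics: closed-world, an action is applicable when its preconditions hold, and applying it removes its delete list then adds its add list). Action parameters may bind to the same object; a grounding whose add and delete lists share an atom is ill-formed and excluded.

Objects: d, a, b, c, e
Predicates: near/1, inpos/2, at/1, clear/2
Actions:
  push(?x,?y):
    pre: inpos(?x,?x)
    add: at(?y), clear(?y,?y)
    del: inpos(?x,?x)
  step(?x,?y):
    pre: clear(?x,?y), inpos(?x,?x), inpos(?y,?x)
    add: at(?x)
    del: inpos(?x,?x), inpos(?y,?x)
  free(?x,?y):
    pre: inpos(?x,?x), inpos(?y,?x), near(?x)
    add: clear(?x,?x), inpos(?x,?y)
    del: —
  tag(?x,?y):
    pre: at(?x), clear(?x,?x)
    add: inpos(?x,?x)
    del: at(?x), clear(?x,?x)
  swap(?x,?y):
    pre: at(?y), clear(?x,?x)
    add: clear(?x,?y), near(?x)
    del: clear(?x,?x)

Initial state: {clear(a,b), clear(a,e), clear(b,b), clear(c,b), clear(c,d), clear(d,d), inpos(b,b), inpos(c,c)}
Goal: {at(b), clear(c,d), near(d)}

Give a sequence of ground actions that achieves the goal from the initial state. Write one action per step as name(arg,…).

1. push(b,b)  →  {at(b), clear(a,b), clear(a,e), clear(b,b), clear(c,b), clear(c,d), clear(d,d), inpos(c,c)}
2. swap(d,b)  →  {at(b), clear(a,b), clear(a,e), clear(b,b), clear(c,b), clear(c,d), clear(d,b), inpos(c,c), near(d)}

push(b,b); swap(d,b)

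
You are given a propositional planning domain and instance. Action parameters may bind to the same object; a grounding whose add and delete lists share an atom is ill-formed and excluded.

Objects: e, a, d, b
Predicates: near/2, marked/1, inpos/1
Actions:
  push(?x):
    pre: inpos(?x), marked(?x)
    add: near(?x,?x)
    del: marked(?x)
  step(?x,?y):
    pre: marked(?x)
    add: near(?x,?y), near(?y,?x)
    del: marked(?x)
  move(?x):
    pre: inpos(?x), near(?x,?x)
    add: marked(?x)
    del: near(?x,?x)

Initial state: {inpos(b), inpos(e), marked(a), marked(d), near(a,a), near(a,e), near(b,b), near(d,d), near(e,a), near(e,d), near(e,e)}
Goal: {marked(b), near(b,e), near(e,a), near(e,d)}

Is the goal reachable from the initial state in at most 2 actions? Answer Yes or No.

No

1. move(e)  →  {inpos(b), inpos(e), marked(a), marked(d), marked(e), near(a,a), near(a,e), near(b,b), near(d,d), near(e,a), near(e,d)}
2. step(e,b)  →  {inpos(b), inpos(e), marked(a), marked(d), near(a,a), near(a,e), near(b,b), near(b,e), near(d,d), near(e,a), near(e,b), near(e,d)}
3. move(b)  →  {inpos(b), inpos(e), marked(a), marked(b), marked(d), near(a,a), near(a,e), near(b,e), near(d,d), near(e,a), near(e,b), near(e,d)}
optimal plan length = 3; 3 > 2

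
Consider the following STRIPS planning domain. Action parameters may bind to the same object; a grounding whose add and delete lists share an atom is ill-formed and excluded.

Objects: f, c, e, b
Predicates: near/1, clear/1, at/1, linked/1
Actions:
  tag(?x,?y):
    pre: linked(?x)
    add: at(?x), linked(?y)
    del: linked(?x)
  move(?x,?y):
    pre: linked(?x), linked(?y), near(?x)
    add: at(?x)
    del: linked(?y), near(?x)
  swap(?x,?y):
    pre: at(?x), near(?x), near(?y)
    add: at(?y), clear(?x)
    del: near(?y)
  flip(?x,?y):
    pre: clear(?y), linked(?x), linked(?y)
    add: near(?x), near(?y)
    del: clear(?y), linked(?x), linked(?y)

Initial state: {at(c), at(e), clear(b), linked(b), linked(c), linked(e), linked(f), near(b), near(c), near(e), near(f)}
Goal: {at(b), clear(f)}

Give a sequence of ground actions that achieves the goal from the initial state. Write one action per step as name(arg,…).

tag(f,c); swap(f,b)

1. tag(f,c)  →  {at(c), at(e), at(f), clear(b), linked(b), linked(c), linked(e), near(b), near(c), near(e), near(f)}
2. swap(f,b)  →  {at(b), at(c), at(e), at(f), clear(b), clear(f), linked(b), linked(c), linked(e), near(c), near(e), near(f)}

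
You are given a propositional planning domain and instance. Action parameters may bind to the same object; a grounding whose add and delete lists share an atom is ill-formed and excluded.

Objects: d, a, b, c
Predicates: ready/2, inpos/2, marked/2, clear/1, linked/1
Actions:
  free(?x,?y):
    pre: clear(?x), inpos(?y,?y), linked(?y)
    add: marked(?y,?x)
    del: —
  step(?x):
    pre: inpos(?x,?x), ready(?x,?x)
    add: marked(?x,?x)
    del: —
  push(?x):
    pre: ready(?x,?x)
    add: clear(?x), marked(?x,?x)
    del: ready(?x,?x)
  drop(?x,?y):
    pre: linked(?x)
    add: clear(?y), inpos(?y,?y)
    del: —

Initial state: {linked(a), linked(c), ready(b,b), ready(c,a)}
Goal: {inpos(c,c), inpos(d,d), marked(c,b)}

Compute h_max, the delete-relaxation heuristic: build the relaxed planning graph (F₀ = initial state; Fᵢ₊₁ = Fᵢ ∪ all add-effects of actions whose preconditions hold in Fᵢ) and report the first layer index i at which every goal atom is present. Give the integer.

2

F0 = init (4 atoms)
F1 = F0 ∪ {clear(a), clear(b), clear(c), clear(d), inpos(a,a), inpos(b,b), inpos(c,c), inpos(d,d), marked(b,b)}  (13 atoms)
F2 = F1 ∪ {marked(a,a), marked(a,b), marked(a,c), marked(a,d), marked(c,a), marked(c,b), marked(c,c), marked(c,d)}  (21 atoms)
goal ⊆ F2  ⇒  h_max = 2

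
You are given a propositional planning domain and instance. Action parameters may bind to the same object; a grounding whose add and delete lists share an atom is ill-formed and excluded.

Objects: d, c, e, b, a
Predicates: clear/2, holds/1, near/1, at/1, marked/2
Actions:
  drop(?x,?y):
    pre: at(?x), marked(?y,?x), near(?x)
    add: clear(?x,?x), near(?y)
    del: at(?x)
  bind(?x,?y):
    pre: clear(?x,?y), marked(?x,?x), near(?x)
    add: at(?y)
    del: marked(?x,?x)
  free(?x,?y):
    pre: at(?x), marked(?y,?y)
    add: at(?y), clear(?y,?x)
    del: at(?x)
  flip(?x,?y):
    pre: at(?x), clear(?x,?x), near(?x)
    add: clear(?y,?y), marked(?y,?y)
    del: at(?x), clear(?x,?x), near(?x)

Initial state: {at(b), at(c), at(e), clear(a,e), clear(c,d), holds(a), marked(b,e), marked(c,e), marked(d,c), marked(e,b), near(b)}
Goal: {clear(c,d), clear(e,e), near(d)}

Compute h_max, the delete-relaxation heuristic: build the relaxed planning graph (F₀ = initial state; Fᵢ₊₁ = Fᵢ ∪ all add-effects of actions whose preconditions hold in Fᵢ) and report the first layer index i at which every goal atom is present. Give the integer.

3

F0 = init (11 atoms)
F1 = F0 ∪ {clear(b,b), near(e)}  (13 atoms)
F2 = F1 ∪ {clear(a,a), clear(c,c), clear(d,d), clear(e,e), marked(a,a), marked(c,c), marked(d,d), marked(e,e), near(c)}  (22 atoms)
F3 = F2 ∪ {at(a), at(d), clear(a,b), clear(a,c), clear(c,b), clear(c,e), clear(d,b), clear(d,c), clear(d,e), clear(e,b), clear(e,c), marked(b,b), near(d)}  (35 atoms)
goal ⊆ F3  ⇒  h_max = 3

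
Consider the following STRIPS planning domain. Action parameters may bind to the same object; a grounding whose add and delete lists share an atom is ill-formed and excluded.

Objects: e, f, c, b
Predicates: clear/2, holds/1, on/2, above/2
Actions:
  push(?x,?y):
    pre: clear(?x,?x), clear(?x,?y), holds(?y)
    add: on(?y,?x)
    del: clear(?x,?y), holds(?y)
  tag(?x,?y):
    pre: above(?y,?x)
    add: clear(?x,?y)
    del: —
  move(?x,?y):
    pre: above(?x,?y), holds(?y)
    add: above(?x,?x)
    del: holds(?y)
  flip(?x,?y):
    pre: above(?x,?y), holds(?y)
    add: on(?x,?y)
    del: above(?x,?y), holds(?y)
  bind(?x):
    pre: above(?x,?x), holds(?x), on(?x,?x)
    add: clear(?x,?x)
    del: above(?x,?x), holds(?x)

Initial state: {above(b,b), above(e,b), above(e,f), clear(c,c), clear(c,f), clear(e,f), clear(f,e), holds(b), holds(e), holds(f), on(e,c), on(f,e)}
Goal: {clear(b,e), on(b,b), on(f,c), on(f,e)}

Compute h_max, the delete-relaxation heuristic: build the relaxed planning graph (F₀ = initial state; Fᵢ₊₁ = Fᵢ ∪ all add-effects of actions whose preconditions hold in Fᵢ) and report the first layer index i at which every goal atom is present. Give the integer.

1

F0 = init (12 atoms)
F1 = F0 ∪ {above(e,e), clear(b,b), clear(b,e), on(b,b), on(e,b), on(e,f), on(f,c)}  (19 atoms)
goal ⊆ F1  ⇒  h_max = 1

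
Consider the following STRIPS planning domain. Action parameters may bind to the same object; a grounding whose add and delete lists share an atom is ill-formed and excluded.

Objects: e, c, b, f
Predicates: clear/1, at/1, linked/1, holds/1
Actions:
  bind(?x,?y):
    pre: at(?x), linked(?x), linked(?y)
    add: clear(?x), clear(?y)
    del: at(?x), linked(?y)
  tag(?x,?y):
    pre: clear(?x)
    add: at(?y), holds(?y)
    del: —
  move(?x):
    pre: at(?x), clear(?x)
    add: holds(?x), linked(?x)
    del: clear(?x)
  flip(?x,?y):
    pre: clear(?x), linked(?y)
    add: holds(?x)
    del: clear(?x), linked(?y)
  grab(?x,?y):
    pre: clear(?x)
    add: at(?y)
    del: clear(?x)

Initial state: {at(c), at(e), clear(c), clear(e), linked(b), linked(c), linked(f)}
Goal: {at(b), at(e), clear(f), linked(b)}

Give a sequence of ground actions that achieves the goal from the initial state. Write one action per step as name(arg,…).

1. bind(c,f)  →  {at(e), clear(c), clear(e), clear(f), linked(b), linked(c)}
2. tag(e,b)  →  {at(b), at(e), clear(c), clear(e), clear(f), holds(b), linked(b), linked(c)}

bind(c,f); tag(e,b)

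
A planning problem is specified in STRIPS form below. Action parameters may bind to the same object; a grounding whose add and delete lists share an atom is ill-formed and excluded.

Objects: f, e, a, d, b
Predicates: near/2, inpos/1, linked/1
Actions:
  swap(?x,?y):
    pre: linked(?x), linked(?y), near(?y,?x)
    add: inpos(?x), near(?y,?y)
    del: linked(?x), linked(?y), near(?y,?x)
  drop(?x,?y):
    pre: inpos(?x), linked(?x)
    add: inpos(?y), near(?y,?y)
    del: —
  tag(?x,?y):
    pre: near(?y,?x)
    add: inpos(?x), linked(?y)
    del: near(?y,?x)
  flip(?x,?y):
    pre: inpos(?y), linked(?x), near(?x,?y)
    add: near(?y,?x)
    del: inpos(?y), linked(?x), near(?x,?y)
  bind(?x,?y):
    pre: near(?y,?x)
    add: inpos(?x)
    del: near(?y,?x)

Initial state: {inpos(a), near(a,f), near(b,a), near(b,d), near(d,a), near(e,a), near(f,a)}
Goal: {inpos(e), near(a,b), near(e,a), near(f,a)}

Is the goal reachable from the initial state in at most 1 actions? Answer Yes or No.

No

1. tag(f,a)  →  {inpos(a), inpos(f), linked(a), near(b,a), near(b,d), near(d,a), near(e,a), near(f,a)}
2. drop(a,e)  →  {inpos(a), inpos(e), inpos(f), linked(a), near(b,a), near(b,d), near(d,a), near(e,a), near(e,e), near(f,a)}
3. tag(d,b)  →  {inpos(a), inpos(d), inpos(e), inpos(f), linked(a), linked(b), near(b,a), near(d,a), near(e,a), near(e,e), near(f,a)}
4. flip(b,a)  →  {inpos(d), inpos(e), inpos(f), linked(a), near(a,b), near(d,a), near(e,a), near(e,e), near(f,a)}
optimal plan length = 4; 4 > 1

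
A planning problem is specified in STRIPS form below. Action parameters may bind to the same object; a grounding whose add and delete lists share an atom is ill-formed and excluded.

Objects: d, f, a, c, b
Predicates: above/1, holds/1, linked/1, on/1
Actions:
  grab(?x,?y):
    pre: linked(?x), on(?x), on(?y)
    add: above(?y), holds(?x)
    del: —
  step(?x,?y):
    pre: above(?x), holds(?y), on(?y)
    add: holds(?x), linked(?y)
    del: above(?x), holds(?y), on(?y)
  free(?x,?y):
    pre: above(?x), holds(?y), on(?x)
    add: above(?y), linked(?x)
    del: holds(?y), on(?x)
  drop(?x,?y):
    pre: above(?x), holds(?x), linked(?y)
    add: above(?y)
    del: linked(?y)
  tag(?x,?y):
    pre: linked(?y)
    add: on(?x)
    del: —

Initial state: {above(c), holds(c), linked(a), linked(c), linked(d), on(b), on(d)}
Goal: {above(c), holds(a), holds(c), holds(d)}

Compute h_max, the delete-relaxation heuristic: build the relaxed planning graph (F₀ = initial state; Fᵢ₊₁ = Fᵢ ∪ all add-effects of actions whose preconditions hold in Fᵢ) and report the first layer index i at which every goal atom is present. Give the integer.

2

F0 = init (7 atoms)
F1 = F0 ∪ {above(a), above(b), above(d), holds(d), on(a), on(c), on(f)}  (14 atoms)
F2 = F1 ∪ {above(f), holds(a), holds(b), linked(b)}  (18 atoms)
goal ⊆ F2  ⇒  h_max = 2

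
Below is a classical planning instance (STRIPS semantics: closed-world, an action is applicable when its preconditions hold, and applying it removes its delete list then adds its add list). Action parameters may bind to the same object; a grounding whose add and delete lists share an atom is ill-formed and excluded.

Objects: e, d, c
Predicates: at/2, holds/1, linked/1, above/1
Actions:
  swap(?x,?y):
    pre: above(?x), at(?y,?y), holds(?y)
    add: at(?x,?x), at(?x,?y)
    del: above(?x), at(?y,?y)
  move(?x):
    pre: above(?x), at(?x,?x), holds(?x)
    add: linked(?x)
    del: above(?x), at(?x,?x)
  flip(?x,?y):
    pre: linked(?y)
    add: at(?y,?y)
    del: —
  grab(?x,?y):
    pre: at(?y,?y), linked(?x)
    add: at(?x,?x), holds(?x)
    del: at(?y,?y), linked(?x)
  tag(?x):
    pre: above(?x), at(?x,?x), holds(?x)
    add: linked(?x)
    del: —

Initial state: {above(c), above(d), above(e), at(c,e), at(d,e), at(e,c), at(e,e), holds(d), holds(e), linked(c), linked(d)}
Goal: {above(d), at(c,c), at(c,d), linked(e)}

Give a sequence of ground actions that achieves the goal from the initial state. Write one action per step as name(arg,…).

1. move(e)  →  {above(c), above(d), at(c,e), at(d,e), at(e,c), holds(d), holds(e), linked(c), linked(d), linked(e)}
2. flip(e,d)  →  {above(c), above(d), at(c,e), at(d,d), at(d,e), at(e,c), holds(d), holds(e), linked(c), linked(d), linked(e)}
3. swap(c,d)  →  {above(d), at(c,c), at(c,d), at(c,e), at(d,e), at(e,c), holds(d), holds(e), linked(c), linked(d), linked(e)}

move(e); flip(e,d); swap(c,d)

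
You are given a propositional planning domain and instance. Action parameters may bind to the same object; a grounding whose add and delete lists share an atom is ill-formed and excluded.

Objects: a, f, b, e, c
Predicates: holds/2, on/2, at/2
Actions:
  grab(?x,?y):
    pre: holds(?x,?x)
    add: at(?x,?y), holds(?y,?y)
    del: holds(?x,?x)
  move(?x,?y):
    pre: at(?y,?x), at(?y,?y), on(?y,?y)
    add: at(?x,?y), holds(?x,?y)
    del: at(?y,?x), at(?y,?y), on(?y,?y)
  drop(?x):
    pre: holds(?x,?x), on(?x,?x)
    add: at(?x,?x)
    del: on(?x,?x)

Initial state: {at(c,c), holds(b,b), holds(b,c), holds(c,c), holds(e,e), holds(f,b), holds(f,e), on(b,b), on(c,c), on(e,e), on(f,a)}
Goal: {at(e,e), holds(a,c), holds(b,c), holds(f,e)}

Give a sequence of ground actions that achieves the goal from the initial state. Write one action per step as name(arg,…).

1. grab(c,a)  →  {at(c,a), at(c,c), holds(a,a), holds(b,b), holds(b,c), holds(e,e), holds(f,b), holds(f,e), on(b,b), on(c,c), on(e,e), on(f,a)}
2. move(a,c)  →  {at(a,c), holds(a,a), holds(a,c), holds(b,b), holds(b,c), holds(e,e), holds(f,b), holds(f,e), on(b,b), on(e,e), on(f,a)}
3. drop(e)  →  {at(a,c), at(e,e), holds(a,a), holds(a,c), holds(b,b), holds(b,c), holds(e,e), holds(f,b), holds(f,e), on(b,b), on(f,a)}

grab(c,a); move(a,c); drop(e)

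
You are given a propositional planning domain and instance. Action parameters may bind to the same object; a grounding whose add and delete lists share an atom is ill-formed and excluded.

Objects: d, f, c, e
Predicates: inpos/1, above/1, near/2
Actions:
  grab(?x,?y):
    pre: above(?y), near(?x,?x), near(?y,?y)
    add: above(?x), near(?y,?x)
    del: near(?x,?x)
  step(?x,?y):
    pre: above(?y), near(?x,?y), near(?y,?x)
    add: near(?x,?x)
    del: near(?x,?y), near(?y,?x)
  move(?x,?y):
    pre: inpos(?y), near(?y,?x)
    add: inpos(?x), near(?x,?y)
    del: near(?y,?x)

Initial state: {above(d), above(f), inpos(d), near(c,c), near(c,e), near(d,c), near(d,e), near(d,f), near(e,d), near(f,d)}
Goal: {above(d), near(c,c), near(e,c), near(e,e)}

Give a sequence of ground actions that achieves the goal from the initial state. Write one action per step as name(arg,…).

1. step(e,d)  →  {above(d), above(f), inpos(d), near(c,c), near(c,e), near(d,c), near(d,f), near(e,e), near(f,d)}
2. move(c,d)  →  {above(d), above(f), inpos(c), inpos(d), near(c,c), near(c,d), near(c,e), near(d,f), near(e,e), near(f,d)}
3. move(e,c)  →  {above(d), above(f), inpos(c), inpos(d), inpos(e), near(c,c), near(c,d), near(d,f), near(e,c), near(e,e), near(f,d)}

step(e,d); move(c,d); move(e,c)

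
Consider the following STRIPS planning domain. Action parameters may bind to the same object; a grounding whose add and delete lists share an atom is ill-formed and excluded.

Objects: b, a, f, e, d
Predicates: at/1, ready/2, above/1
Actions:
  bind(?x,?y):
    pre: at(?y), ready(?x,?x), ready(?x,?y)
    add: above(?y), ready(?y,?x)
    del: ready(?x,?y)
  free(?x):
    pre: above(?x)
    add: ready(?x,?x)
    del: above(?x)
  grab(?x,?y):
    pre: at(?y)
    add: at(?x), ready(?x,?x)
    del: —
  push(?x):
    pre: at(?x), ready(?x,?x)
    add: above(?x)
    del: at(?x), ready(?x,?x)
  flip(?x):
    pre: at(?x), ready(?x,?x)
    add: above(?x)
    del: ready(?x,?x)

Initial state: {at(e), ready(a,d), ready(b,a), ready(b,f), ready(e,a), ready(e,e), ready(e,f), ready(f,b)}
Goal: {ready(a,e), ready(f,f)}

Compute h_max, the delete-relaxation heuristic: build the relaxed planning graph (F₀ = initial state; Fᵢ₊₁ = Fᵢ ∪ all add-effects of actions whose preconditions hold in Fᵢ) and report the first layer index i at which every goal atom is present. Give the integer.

F0 = init (8 atoms)
F1 = F0 ∪ {above(e), at(a), at(b), at(d), at(f), ready(a,a), ready(b,b), ready(d,d), ready(f,f)}  (17 atoms)
F2 = F1 ∪ {above(a), above(b), above(d), above(f), ready(a,b), ready(a,e), ready(d,a), ready(f,e)}  (25 atoms)
goal ⊆ F2  ⇒  h_max = 2

2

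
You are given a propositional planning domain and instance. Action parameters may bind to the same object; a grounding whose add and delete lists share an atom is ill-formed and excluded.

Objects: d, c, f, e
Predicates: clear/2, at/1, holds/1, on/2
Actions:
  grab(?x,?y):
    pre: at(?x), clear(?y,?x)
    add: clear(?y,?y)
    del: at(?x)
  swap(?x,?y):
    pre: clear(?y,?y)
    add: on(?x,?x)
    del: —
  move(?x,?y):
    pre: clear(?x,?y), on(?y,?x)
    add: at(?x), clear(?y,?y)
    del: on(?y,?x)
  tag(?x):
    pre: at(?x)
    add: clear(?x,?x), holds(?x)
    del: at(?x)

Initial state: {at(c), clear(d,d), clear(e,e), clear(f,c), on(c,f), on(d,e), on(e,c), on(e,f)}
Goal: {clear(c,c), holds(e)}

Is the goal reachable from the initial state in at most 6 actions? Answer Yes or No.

1. swap(e,d)  →  {at(c), clear(d,d), clear(e,e), clear(f,c), on(c,f), on(d,e), on(e,c), on(e,e), on(e,f)}
2. move(f,c)  →  {at(c), at(f), clear(c,c), clear(d,d), clear(e,e), clear(f,c), on(d,e), on(e,c), on(e,e), on(e,f)}
3. move(e,e)  →  {at(c), at(e), at(f), clear(c,c), clear(d,d), clear(e,e), clear(f,c), on(d,e), on(e,c), on(e,f)}
4. tag(e)  →  {at(c), at(f), clear(c,c), clear(d,d), clear(e,e), clear(f,c), holds(e), on(d,e), on(e,c), on(e,f)}
optimal plan length = 4; 4 ≤ 6

Yes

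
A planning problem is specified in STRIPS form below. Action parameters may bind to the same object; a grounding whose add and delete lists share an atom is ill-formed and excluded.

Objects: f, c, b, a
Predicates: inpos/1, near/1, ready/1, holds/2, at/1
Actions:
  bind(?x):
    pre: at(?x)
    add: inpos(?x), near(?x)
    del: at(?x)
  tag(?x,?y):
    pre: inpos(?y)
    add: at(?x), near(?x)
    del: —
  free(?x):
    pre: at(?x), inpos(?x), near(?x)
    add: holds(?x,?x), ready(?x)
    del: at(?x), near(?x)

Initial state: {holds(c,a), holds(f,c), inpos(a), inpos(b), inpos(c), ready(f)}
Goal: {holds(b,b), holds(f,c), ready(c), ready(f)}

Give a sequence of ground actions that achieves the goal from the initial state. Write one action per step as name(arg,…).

tag(c,c); tag(b,c); free(c); free(b)

1. tag(c,c)  →  {at(c), holds(c,a), holds(f,c), inpos(a), inpos(b), inpos(c), near(c), ready(f)}
2. tag(b,c)  →  {at(b), at(c), holds(c,a), holds(f,c), inpos(a), inpos(b), inpos(c), near(b), near(c), ready(f)}
3. free(c)  →  {at(b), holds(c,a), holds(c,c), holds(f,c), inpos(a), inpos(b), inpos(c), near(b), ready(c), ready(f)}
4. free(b)  →  {holds(b,b), holds(c,a), holds(c,c), holds(f,c), inpos(a), inpos(b), inpos(c), ready(b), ready(c), ready(f)}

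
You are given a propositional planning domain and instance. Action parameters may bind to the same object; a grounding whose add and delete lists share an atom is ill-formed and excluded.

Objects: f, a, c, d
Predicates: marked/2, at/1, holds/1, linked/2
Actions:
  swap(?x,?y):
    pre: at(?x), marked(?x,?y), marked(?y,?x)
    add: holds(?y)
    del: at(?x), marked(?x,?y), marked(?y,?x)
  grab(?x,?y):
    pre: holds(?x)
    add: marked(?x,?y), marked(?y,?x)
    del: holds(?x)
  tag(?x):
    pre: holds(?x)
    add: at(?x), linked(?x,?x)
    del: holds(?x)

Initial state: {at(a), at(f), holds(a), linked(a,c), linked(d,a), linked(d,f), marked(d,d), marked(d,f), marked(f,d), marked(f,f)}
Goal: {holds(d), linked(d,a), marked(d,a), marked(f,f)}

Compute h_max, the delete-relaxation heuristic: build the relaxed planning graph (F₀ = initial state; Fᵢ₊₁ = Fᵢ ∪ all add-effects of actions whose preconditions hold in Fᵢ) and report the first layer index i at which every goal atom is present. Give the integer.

1

F0 = init (10 atoms)
F1 = F0 ∪ {holds(d), holds(f), linked(a,a), marked(a,a), marked(a,c), marked(a,d), marked(a,f), marked(c,a), marked(d,a), marked(f,a)}  (20 atoms)
goal ⊆ F1  ⇒  h_max = 1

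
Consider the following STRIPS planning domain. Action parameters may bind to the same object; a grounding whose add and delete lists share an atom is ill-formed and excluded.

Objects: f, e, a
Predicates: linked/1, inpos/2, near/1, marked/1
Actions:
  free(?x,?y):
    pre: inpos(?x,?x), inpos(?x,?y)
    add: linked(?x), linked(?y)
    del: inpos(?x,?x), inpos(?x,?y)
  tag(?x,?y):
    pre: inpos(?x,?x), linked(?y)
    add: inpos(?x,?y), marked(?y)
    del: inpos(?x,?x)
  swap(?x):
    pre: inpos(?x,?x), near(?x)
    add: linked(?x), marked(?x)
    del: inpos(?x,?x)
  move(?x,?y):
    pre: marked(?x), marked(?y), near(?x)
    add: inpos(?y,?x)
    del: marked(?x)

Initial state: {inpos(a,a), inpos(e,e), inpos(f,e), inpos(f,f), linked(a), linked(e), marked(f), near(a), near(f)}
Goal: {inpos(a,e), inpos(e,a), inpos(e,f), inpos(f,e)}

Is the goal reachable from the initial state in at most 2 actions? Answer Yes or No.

1. tag(e,a)  →  {inpos(a,a), inpos(e,a), inpos(f,e), inpos(f,f), linked(a), linked(e), marked(a), marked(f), near(a), near(f)}
2. tag(a,e)  →  {inpos(a,e), inpos(e,a), inpos(f,e), inpos(f,f), linked(a), linked(e), marked(a), marked(e), marked(f), near(a), near(f)}
3. move(f,e)  →  {inpos(a,e), inpos(e,a), inpos(e,f), inpos(f,e), inpos(f,f), linked(a), linked(e), marked(a), marked(e), near(a), near(f)}
optimal plan length = 3; 3 > 2

No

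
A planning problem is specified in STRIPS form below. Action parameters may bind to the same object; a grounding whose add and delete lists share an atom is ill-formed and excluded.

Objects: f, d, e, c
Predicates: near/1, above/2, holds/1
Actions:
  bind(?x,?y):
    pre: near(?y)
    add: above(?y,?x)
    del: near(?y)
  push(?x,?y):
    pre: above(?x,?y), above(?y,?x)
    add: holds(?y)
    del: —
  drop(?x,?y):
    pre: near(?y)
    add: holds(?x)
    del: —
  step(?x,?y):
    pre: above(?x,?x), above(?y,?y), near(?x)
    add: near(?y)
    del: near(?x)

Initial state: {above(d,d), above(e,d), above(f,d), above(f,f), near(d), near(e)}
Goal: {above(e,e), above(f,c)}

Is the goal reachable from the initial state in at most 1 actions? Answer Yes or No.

No

1. bind(e,e)  →  {above(d,d), above(e,d), above(e,e), above(f,d), above(f,f), near(d)}
2. step(d,f)  →  {above(d,d), above(e,d), above(e,e), above(f,d), above(f,f), near(f)}
3. bind(c,f)  →  {above(d,d), above(e,d), above(e,e), above(f,c), above(f,d), above(f,f)}
optimal plan length = 3; 3 > 1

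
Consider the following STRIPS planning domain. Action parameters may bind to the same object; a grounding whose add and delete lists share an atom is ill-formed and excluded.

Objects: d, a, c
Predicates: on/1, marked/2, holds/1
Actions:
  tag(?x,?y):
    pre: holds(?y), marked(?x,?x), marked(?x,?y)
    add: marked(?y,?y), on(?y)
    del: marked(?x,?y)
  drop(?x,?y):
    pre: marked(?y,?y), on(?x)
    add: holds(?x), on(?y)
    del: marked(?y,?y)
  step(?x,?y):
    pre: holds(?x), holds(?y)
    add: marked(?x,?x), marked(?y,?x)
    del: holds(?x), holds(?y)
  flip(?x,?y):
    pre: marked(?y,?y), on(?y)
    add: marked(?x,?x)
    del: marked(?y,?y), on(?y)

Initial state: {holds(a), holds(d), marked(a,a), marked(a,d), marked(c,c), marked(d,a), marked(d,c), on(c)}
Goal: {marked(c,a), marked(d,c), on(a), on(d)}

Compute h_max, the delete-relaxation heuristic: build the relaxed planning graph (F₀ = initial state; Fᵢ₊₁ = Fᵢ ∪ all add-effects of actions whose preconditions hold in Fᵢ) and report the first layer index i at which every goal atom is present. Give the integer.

2

F0 = init (8 atoms)
F1 = F0 ∪ {holds(c), marked(d,d), on(a), on(d)}  (12 atoms)
F2 = F1 ∪ {marked(a,c), marked(c,a), marked(c,d)}  (15 atoms)
goal ⊆ F2  ⇒  h_max = 2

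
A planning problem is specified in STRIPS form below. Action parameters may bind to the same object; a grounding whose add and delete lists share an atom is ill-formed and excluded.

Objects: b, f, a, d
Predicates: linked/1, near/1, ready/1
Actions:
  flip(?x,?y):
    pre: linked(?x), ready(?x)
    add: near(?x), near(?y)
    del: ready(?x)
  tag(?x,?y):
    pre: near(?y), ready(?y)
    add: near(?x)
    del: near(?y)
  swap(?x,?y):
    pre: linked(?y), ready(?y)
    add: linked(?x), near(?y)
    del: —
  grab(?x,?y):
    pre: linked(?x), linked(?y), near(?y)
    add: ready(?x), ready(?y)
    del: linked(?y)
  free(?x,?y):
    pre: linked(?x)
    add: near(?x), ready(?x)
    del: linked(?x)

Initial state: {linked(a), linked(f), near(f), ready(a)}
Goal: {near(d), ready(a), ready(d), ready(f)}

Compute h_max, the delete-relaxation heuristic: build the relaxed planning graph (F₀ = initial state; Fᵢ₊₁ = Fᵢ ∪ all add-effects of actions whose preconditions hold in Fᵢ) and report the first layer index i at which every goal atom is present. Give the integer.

F0 = init (4 atoms)
F1 = F0 ∪ {linked(b), linked(d), near(a), near(b), near(d), ready(f)}  (10 atoms)
F2 = F1 ∪ {ready(b), ready(d)}  (12 atoms)
goal ⊆ F2  ⇒  h_max = 2

2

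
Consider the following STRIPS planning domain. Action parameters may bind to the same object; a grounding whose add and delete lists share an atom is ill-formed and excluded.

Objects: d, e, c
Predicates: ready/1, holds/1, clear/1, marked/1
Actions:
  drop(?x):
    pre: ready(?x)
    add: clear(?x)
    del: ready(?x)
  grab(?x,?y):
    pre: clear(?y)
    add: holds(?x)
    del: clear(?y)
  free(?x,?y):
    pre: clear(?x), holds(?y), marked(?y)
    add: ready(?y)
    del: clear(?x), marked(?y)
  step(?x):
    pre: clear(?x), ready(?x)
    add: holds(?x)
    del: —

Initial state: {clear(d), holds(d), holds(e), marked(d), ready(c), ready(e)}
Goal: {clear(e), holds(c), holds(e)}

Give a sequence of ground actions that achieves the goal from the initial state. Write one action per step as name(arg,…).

drop(e); grab(c,d)

1. drop(e)  →  {clear(d), clear(e), holds(d), holds(e), marked(d), ready(c)}
2. grab(c,d)  →  {clear(e), holds(c), holds(d), holds(e), marked(d), ready(c)}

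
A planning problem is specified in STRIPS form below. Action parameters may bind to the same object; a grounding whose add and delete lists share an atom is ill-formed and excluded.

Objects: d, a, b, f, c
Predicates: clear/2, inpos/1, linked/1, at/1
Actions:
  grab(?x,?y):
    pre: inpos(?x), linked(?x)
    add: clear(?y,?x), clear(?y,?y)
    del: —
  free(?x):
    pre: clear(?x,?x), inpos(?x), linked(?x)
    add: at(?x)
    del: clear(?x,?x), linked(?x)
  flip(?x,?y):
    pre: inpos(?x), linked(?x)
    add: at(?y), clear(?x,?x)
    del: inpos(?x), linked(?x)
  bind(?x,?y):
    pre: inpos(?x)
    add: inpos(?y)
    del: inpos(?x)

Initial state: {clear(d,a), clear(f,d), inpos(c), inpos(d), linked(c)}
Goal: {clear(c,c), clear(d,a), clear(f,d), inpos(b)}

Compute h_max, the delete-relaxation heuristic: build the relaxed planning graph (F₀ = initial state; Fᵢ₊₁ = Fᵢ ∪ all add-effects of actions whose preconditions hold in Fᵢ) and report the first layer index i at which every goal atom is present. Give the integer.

F0 = init (5 atoms)
F1 = F0 ∪ {at(a), at(b), at(c), at(d), at(f), clear(a,a), clear(a,c), clear(b,b), clear(b,c), clear(c,c), clear(d,c), clear(d,d), clear(f,c), clear(f,f), inpos(a), inpos(b), inpos(f)}  (22 atoms)
goal ⊆ F1  ⇒  h_max = 1

1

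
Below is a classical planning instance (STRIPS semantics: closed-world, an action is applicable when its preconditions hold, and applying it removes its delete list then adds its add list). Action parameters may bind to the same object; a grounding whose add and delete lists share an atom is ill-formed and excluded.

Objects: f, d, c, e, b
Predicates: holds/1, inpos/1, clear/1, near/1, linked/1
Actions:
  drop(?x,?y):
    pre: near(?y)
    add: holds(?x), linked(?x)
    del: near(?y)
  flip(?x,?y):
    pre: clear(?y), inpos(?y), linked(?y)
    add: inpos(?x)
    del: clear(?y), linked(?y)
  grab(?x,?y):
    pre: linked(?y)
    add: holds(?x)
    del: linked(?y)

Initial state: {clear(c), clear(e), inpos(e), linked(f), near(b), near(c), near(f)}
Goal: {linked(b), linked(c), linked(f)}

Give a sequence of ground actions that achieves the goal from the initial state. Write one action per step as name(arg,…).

drop(c,f); drop(b,c)

1. drop(c,f)  →  {clear(c), clear(e), holds(c), inpos(e), linked(c), linked(f), near(b), near(c)}
2. drop(b,c)  →  {clear(c), clear(e), holds(b), holds(c), inpos(e), linked(b), linked(c), linked(f), near(b)}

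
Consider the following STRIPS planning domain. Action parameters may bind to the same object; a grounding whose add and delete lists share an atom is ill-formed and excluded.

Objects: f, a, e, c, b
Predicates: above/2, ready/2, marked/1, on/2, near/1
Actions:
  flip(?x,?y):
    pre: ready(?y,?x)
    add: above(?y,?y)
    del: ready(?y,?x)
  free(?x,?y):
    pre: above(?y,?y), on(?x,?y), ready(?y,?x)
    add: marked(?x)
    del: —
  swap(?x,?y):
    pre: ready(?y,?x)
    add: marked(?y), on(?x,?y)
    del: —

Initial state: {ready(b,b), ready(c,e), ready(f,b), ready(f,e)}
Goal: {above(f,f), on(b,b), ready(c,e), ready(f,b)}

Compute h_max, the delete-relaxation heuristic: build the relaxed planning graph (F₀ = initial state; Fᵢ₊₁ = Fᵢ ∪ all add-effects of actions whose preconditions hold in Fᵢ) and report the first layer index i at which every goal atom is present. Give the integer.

1

F0 = init (4 atoms)
F1 = F0 ∪ {above(b,b), above(c,c), above(f,f), marked(b), marked(c), marked(f), on(b,b), on(b,f), on(e,c), on(e,f)}  (14 atoms)
goal ⊆ F1  ⇒  h_max = 1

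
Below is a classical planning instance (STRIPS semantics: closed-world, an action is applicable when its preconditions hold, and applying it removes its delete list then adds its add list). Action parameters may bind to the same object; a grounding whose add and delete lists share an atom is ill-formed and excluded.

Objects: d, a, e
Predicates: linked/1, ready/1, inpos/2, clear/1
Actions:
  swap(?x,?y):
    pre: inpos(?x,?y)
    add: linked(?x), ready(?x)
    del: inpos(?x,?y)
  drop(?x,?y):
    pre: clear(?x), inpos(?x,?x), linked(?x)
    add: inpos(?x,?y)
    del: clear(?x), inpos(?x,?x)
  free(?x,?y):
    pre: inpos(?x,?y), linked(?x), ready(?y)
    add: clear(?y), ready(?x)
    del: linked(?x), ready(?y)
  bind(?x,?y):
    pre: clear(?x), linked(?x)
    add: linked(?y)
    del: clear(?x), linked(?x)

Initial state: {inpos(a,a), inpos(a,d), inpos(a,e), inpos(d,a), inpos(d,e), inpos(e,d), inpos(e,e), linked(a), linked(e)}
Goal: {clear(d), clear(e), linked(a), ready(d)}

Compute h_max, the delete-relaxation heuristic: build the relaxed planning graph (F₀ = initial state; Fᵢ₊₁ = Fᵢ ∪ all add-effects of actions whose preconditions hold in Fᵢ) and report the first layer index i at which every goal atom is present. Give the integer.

F0 = init (9 atoms)
F1 = F0 ∪ {linked(d), ready(a), ready(d), ready(e)}  (13 atoms)
F2 = F1 ∪ {clear(a), clear(d), clear(e)}  (16 atoms)
goal ⊆ F2  ⇒  h_max = 2

2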